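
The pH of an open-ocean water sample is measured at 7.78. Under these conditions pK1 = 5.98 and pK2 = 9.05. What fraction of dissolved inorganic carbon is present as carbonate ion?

α₂ = 1 / (1 + [H⁺]/K2 + [H⁺]²/(K1K2)) = 1 / (1 + 10^+1.27 + 10^-0.53)
   = 1 / (1 + 18.621 + 0.29512) = 1/19.916 = 0.05021

α₂ = 0.0502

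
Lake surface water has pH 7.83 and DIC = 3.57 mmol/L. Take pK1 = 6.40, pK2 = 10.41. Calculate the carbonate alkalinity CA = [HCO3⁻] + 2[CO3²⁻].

CA = [HCO3⁻] + 2[CO3²⁻] = (α₁ + 2α₂)·DIC
At pH 7.83: [H⁺]/K1 = 10^-1.43 = 0.037154, K2/[H⁺] = 10^-2.58 = 0.0026303
α₁ = 1/(1 + 0.037154 + 0.0026303) = 1/1.0398 = 0.9617; α₂ = α₁·K2/[H⁺] = 0.002530
α₁ + 2α₂ = 0.9668
CA = 0.9668 × 3.57 = 3.45 mmol/L

CA = 3.45 mmol/L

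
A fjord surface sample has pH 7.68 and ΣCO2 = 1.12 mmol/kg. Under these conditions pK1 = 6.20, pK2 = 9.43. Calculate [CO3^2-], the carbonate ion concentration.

[CO3²⁻] = 19.0 μmol/kg

α₂ = 1 / (1 + [H⁺]/K2 + [H⁺]²/(K1K2)) = 1 / (1 + 10^+1.75 + 10^+0.27)
   = 1 / (1 + 56.234 + 1.8621) = 1/59.096 = 0.01692
[CO3²⁻] = α₂ × DIC = 0.01692 × 1.12 = 0.0190 mmol/kg = 19.0 μmol/kg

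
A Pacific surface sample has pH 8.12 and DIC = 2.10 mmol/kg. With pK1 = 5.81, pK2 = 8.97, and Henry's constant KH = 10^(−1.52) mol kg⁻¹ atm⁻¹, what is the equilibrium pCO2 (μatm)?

α₀ = 1 / (1 + K1/[H⁺] + K1K2/[H⁺]²) = 1 / (1 + 10^+2.31 + 10^+1.46)
   = 1 / (1 + 204.17 + 28.840) = 1/234.01 = 0.004273
[CO2*] = α₀ × DIC = 0.004273 × 2.10 = 0.008974 mmol/kg = 8.974 μmol/kg
pCO2 = [CO2*]/KH = 8.974×10^-6 / 3.020×10^-2 = 297 μatm

pCO2 = 297 μatm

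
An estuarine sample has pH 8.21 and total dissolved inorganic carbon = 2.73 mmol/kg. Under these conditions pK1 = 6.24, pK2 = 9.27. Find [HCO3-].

[HCO3⁻] = 2.49 mmol/kg

α₁ = 1 / (1 + [H⁺]/K1 + K2/[H⁺]) = 1 / (1 + 10^-1.97 + 10^-1.06)
   = 1 / (1 + 0.010715 + 0.087096) = 1/1.0978 = 0.9109
[HCO3⁻] = α₁ × DIC = 0.9109 × 2.73 = 2.49 mmol/kg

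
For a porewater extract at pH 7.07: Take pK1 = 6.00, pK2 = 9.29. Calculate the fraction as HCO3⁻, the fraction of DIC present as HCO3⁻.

α₁ = 1 / (1 + [H⁺]/K1 + K2/[H⁺]) = 1 / (1 + 10^-1.07 + 10^-2.22)
   = 1 / (1 + 0.085114 + 0.0060256) = 1/1.0911 = 0.9165

α₁ = 0.916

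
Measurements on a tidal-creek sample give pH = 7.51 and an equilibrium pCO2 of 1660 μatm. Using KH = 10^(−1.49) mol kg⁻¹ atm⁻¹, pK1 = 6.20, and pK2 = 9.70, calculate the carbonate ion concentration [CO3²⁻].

[CO3²⁻] = 7.08 μmol/kg

[CO2*] = KH · pCO2 = 10^(−1.49) × 1660×10^-6 = 5.372×10^-5 mol/kg
α₀ = 1/(1 + K1/[H⁺] + K1K2/[H⁺]²) = 1/(1 + 10^+1.31 + 10^-0.88) = 0.04641
DIC = [CO2*]/α₀ = 5.372×10^-5 / 0.04641 = 1.158 mmol/kg
[CO3²⁻] = α₂·DIC; α₂ = 0.006117, so [CO3²⁻] = 0.006117 × 1.158 = 0.00708 mmol/kg = 7.08 μmol/kg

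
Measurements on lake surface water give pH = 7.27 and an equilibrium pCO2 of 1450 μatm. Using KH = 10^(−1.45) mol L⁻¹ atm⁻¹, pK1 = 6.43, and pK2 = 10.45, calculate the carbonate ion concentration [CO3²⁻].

[CO2*] = KH · pCO2 = 10^(−1.45) × 1450×10^-6 = 5.145×10^-5 mol/L
α₀ = 1/(1 + K1/[H⁺] + K1K2/[H⁺]²) = 1/(1 + 10^+0.84 + 10^-2.34) = 0.1262
DIC = [CO2*]/α₀ = 5.145×10^-5 / 0.1262 = 0.4076 mmol/L
[CO3²⁻] = α₂·DIC; α₂ = 0.0005769, so [CO3²⁻] = 0.0005769 × 0.4076 = 0.000235 mmol/L = 0.235 μmol/L

[CO3²⁻] = 0.235 μmol/L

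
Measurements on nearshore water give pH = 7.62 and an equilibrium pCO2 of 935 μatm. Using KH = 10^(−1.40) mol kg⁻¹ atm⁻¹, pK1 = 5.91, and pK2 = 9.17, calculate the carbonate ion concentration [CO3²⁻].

[CO3²⁻] = 0.0538 mmol/kg

[CO2*] = KH · pCO2 = 10^(−1.40) × 935×10^-6 = 3.722×10^-5 mol/kg
α₀ = 1/(1 + K1/[H⁺] + K1K2/[H⁺]²) = 1/(1 + 10^+1.71 + 10^+0.16) = 0.01861
DIC = [CO2*]/α₀ = 3.722×10^-5 / 0.01861 = 2.000 mmol/kg
[CO3²⁻] = α₂·DIC; α₂ = 0.02690, so [CO3²⁻] = 0.02690 × 2.000 = 0.0538 mmol/kg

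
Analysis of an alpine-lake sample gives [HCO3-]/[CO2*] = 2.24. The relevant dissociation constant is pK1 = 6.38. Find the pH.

From K1 = [H⁺][HCO3-]/[CO2*]:  pH = pK1 + log₁₀([HCO3-]/[CO2*])
log₁₀(2.24) = +0.350
pH = 6.38 + (+0.350) = 6.73

pH = 6.73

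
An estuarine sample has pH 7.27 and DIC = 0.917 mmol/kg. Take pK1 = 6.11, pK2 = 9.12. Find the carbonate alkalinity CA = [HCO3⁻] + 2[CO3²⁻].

CA = [HCO3⁻] + 2[CO3²⁻] = (α₁ + 2α₂)·DIC
At pH 7.27: [H⁺]/K1 = 10^-1.16 = 0.069183, K2/[H⁺] = 10^-1.85 = 0.014125
α₁ = 1/(1 + 0.069183 + 0.014125) = 1/1.0833 = 0.9231; α₂ = α₁·K2/[H⁺] = 0.01304
α₁ + 2α₂ = 0.9492
CA = 0.9492 × 0.917 = 0.870 mmol/kg

CA = 0.870 mmol/kg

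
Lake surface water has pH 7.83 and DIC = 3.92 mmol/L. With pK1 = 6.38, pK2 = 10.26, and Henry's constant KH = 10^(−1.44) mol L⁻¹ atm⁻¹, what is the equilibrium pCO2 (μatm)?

α₀ = 1 / (1 + K1/[H⁺] + K1K2/[H⁺]²) = 1 / (1 + 10^+1.45 + 10^-0.98)
   = 1 / (1 + 28.184 + 0.10471) = 1/29.289 = 0.03414
[CO2*] = α₀ × DIC = 0.03414 × 3.92 = 0.1338 mmol/L
pCO2 = [CO2*]/KH = 1.338×10^-4 / 3.631×10^-2 = 3690 μatm

pCO2 = 3690 μatm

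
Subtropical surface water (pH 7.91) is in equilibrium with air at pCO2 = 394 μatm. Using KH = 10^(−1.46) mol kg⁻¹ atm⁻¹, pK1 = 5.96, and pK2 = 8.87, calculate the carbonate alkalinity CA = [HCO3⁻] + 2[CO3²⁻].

[CO2*] = KH · pCO2 = 10^(−1.46) × 394×10^-6 = 1.366×10^-5 mol/kg
α₀ = 1/(1 + K1/[H⁺] + K1K2/[H⁺]²) = 1/(1 + 10^+1.95 + 10^+0.99) = 0.01001
DIC = [CO2*]/α₀ = 1.366×10^-5 / 0.01001 = 1.365 mmol/kg
CA = (α₁ + 2α₂)·DIC = (0.8922 + 2×0.09782) × 1.365 = 1.48 mmol/kg

CA = 1.48 mmol/kg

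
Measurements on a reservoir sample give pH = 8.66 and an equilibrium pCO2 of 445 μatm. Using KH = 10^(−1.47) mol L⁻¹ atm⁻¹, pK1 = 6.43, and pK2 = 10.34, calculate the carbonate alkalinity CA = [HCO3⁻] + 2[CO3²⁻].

CA = 2.67 mmol/L

[CO2*] = KH · pCO2 = 10^(−1.47) × 445×10^-6 = 1.508×10^-5 mol/L
α₀ = 1/(1 + K1/[H⁺] + K1K2/[H⁺]²) = 1/(1 + 10^+2.23 + 10^+0.55) = 0.005735
DIC = [CO2*]/α₀ = 1.508×10^-5 / 0.005735 = 2.629 mmol/L
CA = (α₁ + 2α₂)·DIC = (0.9739 + 2×0.02035) × 2.629 = 2.67 mmol/L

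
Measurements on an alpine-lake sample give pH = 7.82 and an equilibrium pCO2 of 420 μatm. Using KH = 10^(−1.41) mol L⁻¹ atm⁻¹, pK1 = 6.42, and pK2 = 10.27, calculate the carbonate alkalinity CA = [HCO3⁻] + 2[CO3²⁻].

[CO2*] = KH · pCO2 = 10^(−1.41) × 420×10^-6 = 1.634×10^-5 mol/L
α₀ = 1/(1 + K1/[H⁺] + K1K2/[H⁺]²) = 1/(1 + 10^+1.40 + 10^-1.05) = 0.03816
DIC = [CO2*]/α₀ = 1.634×10^-5 / 0.03816 = 0.4282 mmol/L
CA = (α₁ + 2α₂)·DIC = (0.9584 + 2×0.003401) × 0.4282 = 0.413 mmol/L

CA = 0.413 mmol/L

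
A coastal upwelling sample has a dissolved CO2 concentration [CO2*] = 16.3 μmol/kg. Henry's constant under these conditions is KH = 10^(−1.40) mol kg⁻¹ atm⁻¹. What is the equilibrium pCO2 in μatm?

KH = 10^(−1.40) = 3.981×10^-2 mol kg⁻¹ atm⁻¹
pCO2 = [CO2*]/KH = 16.3×10^-6 / 3.981×10^-2 = 4.09×10^-4 atm = 409 μatm

pCO2 = 409 μatm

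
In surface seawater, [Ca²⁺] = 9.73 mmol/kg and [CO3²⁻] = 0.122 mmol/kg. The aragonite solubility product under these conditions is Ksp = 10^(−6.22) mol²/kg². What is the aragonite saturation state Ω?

Ω = 1.97

Ksp = 10^(−6.22) = 6.026×10^-7
Ω = [Ca²⁺][CO3²⁻]/Ksp = (9.73×10^-3)(0.122×10^-3) / 6.026×10^-7 = 1.97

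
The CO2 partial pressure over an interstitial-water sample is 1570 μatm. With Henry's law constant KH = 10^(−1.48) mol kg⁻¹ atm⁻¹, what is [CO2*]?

KH = 10^(−1.48) = 3.311×10^-2 mol kg⁻¹ atm⁻¹
[CO2*] = KH · pCO2 = 3.311×10^-2 × 1570×10^-6 atm = 5.20×10^-5 mol/kg

[CO2*] = 52.0 μmol/kg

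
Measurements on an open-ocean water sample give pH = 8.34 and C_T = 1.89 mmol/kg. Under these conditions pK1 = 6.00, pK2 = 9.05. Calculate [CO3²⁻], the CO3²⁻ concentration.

α₂ = 1 / (1 + [H⁺]/K2 + [H⁺]²/(K1K2)) = 1 / (1 + 10^+0.71 + 10^-1.63)
   = 1 / (1 + 5.1286 + 0.023442) = 1/6.1521 = 0.1625
[CO3²⁻] = α₂ × DIC = 0.1625 × 1.89 = 0.307 mmol/kg

[CO3²⁻] = 0.307 mmol/kg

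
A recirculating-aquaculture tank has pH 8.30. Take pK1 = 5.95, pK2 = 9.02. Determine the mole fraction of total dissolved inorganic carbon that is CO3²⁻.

α₂ = 0.159

α₂ = 1 / (1 + [H⁺]/K2 + [H⁺]²/(K1K2)) = 1 / (1 + 10^+0.72 + 10^-1.63)
   = 1 / (1 + 5.2481 + 0.023442) = 1/6.2715 = 0.1595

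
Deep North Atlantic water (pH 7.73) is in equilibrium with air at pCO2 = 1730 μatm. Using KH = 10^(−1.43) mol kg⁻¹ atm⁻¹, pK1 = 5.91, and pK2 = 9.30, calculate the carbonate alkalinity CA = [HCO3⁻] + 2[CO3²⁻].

CA = 4.48 mmol/kg

[CO2*] = KH · pCO2 = 10^(−1.43) × 1730×10^-6 = 6.428×10^-5 mol/kg
α₀ = 1/(1 + K1/[H⁺] + K1K2/[H⁺]²) = 1/(1 + 10^+1.82 + 10^+0.25) = 0.01452
DIC = [CO2*]/α₀ = 6.428×10^-5 / 0.01452 = 4.425 mmol/kg
CA = (α₁ + 2α₂)·DIC = (0.9596 + 2×0.02583) × 4.425 = 4.48 mmol/kg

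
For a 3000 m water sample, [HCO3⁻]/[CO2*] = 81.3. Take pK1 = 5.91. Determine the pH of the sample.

From K1 = [H⁺][HCO3⁻]/[CO2*]:  pH = pK1 + log₁₀([HCO3⁻]/[CO2*])
log₁₀(81.3) = +1.910
pH = 5.91 + (+1.910) = 7.82

pH = 7.82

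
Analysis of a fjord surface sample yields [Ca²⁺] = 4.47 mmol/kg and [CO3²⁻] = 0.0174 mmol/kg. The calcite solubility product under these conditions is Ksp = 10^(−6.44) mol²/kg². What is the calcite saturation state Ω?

Ω = 0.214

Ksp = 10^(−6.44) = 3.631×10^-7
Ω = [Ca²⁺][CO3²⁻]/Ksp = (4.47×10^-3)(0.0174×10^-3) / 3.631×10^-7 = 0.214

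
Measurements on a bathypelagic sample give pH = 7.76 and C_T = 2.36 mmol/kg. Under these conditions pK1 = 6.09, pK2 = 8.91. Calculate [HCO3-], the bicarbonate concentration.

[HCO3⁻] = 2.16 mmol/kg

α₁ = 1 / (1 + [H⁺]/K1 + K2/[H⁺]) = 1 / (1 + 10^-1.67 + 10^-1.15)
   = 1 / (1 + 0.021380 + 0.070795) = 1/1.0922 = 0.9156
[HCO3⁻] = α₁ × DIC = 0.9156 × 2.36 = 2.16 mmol/kg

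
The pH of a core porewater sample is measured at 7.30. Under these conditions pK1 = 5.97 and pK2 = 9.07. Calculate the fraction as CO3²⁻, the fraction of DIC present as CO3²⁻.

α₂ = 1 / (1 + [H⁺]/K2 + [H⁺]²/(K1K2)) = 1 / (1 + 10^+1.77 + 10^+0.44)
   = 1 / (1 + 58.884 + 2.7542) = 1/62.639 = 0.01596

α₂ = 0.0160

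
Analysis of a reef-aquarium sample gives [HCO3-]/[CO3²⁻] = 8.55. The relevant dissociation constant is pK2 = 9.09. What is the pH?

pH = 8.16

From K2 = [H⁺][CO3²⁻]/[HCO3-]:  pH = pK2 − log₁₀([HCO3-]/[CO3²⁻])
log₁₀(8.55) = +0.932
pH = 9.09 − (+0.932) = 8.16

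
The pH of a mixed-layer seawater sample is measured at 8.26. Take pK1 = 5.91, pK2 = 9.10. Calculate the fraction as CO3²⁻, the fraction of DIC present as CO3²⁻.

α₂ = 0.126

α₂ = 1 / (1 + [H⁺]/K2 + [H⁺]²/(K1K2)) = 1 / (1 + 10^+0.84 + 10^-1.51)
   = 1 / (1 + 6.9183 + 0.030903) = 1/7.9492 = 0.1258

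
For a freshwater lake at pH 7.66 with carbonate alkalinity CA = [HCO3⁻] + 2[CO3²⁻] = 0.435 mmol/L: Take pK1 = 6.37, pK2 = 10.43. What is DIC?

DIC = 0.456 mmol/L

CA = [HCO3⁻] + 2[CO3²⁻] = (α₁ + 2α₂)·DIC
At pH 7.66: [H⁺]/K1 = 10^-1.29 = 0.051286, K2/[H⁺] = 10^-2.77 = 0.0016982
α₁ = 1/(1 + 0.051286 + 0.0016982) = 1/1.0530 = 0.9497; α₂ = α₁·K2/[H⁺] = 0.001613
α₁ + 2α₂ = 0.9529
DIC = CA / (α₁ + 2α₂) = 0.435 / 0.9529 = 0.456 mmol/L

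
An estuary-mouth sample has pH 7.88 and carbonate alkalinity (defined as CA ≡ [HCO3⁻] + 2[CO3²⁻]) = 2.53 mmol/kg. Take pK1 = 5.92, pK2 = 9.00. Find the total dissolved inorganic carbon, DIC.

CA = [HCO3⁻] + 2[CO3²⁻] = (α₁ + 2α₂)·DIC
At pH 7.88: [H⁺]/K1 = 10^-1.96 = 0.010965, K2/[H⁺] = 10^-1.12 = 0.075858
α₁ = 1/(1 + 0.010965 + 0.075858) = 1/1.0868 = 0.9201; α₂ = α₁·K2/[H⁺] = 0.06980
α₁ + 2α₂ = 1.0597
DIC = CA / (α₁ + 2α₂) = 2.53 / 1.0597 = 2.39 mmol/kg

DIC = 2.39 mmol/kg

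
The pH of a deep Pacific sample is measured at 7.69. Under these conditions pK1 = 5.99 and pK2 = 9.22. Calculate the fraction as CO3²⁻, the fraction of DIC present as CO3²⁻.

α₂ = 1 / (1 + [H⁺]/K2 + [H⁺]²/(K1K2)) = 1 / (1 + 10^+1.53 + 10^-0.17)
   = 1 / (1 + 33.884 + 0.67608) = 1/35.560 = 0.02812

α₂ = 0.0281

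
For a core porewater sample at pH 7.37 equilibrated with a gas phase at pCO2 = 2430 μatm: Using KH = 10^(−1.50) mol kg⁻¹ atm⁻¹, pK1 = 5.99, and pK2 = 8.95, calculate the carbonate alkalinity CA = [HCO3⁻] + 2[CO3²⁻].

CA = 1.94 mmol/kg

[CO2*] = KH · pCO2 = 10^(−1.50) × 2430×10^-6 = 7.684×10^-5 mol/kg
α₀ = 1/(1 + K1/[H⁺] + K1K2/[H⁺]²) = 1/(1 + 10^+1.38 + 10^-0.20) = 0.03903
DIC = [CO2*]/α₀ = 7.684×10^-5 / 0.03903 = 1.969 mmol/kg
CA = (α₁ + 2α₂)·DIC = (0.9363 + 2×0.02463) × 1.969 = 1.94 mmol/kg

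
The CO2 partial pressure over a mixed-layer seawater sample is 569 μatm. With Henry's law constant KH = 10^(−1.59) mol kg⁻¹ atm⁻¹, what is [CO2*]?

[CO2*] = 14.6 μmol/kg

KH = 10^(−1.59) = 2.570×10^-2 mol kg⁻¹ atm⁻¹
[CO2*] = KH · pCO2 = 2.570×10^-2 × 569×10^-6 atm = 1.46×10^-5 mol/kg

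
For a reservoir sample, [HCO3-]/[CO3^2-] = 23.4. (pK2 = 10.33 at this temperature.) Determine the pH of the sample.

From K2 = [H⁺][CO3^2-]/[HCO3-]:  pH = pK2 − log₁₀([HCO3-]/[CO3^2-])
log₁₀(23.4) = +1.369
pH = 10.33 − (+1.369) = 8.96

pH = 8.96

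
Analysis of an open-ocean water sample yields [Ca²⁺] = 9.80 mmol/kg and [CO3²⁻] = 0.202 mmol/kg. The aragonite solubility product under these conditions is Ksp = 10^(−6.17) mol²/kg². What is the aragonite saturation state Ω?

Ω = 2.93

Ksp = 10^(−6.17) = 6.761×10^-7
Ω = [Ca²⁺][CO3²⁻]/Ksp = (9.80×10^-3)(0.202×10^-3) / 6.761×10^-7 = 2.93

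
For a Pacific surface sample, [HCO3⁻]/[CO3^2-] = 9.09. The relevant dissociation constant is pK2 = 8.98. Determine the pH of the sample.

pH = 8.02

From K2 = [H⁺][CO3^2-]/[HCO3⁻]:  pH = pK2 − log₁₀([HCO3⁻]/[CO3^2-])
log₁₀(9.09) = +0.959
pH = 8.98 − (+0.959) = 8.02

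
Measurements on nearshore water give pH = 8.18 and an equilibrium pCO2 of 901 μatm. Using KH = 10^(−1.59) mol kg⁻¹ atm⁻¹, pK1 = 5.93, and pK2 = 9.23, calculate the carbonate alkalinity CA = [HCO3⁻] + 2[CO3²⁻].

[CO2*] = KH · pCO2 = 10^(−1.59) × 901×10^-6 = 2.316×10^-5 mol/kg
α₀ = 1/(1 + K1/[H⁺] + K1K2/[H⁺]²) = 1/(1 + 10^+2.25 + 10^+1.20) = 0.005137
DIC = [CO2*]/α₀ = 2.316×10^-5 / 0.005137 = 4.509 mmol/kg
CA = (α₁ + 2α₂)·DIC = (0.9135 + 2×0.08141) × 4.509 = 4.85 mmol/kg

CA = 4.85 mmol/kg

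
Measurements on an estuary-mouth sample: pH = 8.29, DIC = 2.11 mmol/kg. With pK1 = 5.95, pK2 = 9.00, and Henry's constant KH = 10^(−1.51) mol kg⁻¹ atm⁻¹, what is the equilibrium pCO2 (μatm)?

α₀ = 1 / (1 + K1/[H⁺] + K1K2/[H⁺]²) = 1 / (1 + 10^+2.34 + 10^+1.63)
   = 1 / (1 + 218.78 + 42.658) = 1/262.43 = 0.003810
[CO2*] = α₀ × DIC = 0.003810 × 2.11 = 0.008040 mmol/kg = 8.040 μmol/kg
pCO2 = [CO2*]/KH = 8.040×10^-6 / 3.090×10^-2 = 260 μatm

pCO2 = 260 μatm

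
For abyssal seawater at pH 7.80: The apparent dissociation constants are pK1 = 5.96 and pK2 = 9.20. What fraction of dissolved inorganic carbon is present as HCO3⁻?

α₁ = 1 / (1 + [H⁺]/K1 + K2/[H⁺]) = 1 / (1 + 10^-1.84 + 10^-1.40)
   = 1 / (1 + 0.014454 + 0.039811) = 1/1.0543 = 0.9485

α₁ = 0.949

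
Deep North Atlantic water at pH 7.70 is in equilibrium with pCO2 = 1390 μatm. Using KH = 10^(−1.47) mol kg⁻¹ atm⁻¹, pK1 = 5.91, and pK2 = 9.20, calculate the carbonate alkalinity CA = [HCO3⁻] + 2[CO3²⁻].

CA = 3.09 mmol/kg

[CO2*] = KH · pCO2 = 10^(−1.47) × 1390×10^-6 = 4.710×10^-5 mol/kg
α₀ = 1/(1 + K1/[H⁺] + K1K2/[H⁺]²) = 1/(1 + 10^+1.79 + 10^+0.29) = 0.01548
DIC = [CO2*]/α₀ = 4.710×10^-5 / 0.01548 = 3.043 mmol/kg
CA = (α₁ + 2α₂)·DIC = (0.9543 + 2×0.03018) × 3.043 = 3.09 mmol/kg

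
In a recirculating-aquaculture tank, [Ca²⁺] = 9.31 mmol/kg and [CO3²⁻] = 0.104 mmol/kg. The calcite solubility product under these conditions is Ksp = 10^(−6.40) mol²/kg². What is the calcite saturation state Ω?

Ksp = 10^(−6.40) = 3.981×10^-7
Ω = [Ca²⁺][CO3²⁻]/Ksp = (9.31×10^-3)(0.104×10^-3) / 3.981×10^-7 = 2.43

Ω = 2.43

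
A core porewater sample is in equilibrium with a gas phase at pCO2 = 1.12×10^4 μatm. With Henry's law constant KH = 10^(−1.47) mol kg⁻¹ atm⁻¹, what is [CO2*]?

KH = 10^(−1.47) = 3.388×10^-2 mol kg⁻¹ atm⁻¹
[CO2*] = KH · pCO2 = 3.388×10^-2 × 1.12×10^4×10^-6 atm = 3.80×10^-4 mol/kg

[CO2*] = 380 μmol/kg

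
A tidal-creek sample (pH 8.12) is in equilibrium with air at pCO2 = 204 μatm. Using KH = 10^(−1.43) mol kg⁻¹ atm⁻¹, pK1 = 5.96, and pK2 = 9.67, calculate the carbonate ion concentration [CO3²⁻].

[CO3²⁻] = 0.0309 mmol/kg

[CO2*] = KH · pCO2 = 10^(−1.43) × 204×10^-6 = 7.579×10^-6 mol/kg
α₀ = 1/(1 + K1/[H⁺] + K1K2/[H⁺]²) = 1/(1 + 10^+2.16 + 10^+0.61) = 0.006684
DIC = [CO2*]/α₀ = 7.579×10^-6 / 0.006684 = 1.134 mmol/kg
[CO3²⁻] = α₂·DIC; α₂ = 0.02723, so [CO3²⁻] = 0.02723 × 1.134 = 0.0309 mmol/kg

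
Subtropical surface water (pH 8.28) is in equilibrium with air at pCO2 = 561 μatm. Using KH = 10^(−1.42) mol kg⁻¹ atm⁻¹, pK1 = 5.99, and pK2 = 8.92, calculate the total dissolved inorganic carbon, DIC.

DIC = 5.13 mmol/kg

[CO2*] = KH · pCO2 = 10^(−1.42) × 561×10^-6 = 2.133×10^-5 mol/kg
α₀ = 1/(1 + K1/[H⁺] + K1K2/[H⁺]²) = 1/(1 + 10^+2.29 + 10^+1.65) = 0.004155
DIC = [CO2*]/α₀ = 2.133×10^-5 / 0.004155 = 5.13 mmol/kg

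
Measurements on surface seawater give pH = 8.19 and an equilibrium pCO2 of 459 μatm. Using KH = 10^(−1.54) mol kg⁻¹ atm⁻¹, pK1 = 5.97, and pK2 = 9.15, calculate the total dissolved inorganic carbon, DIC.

[CO2*] = KH · pCO2 = 10^(−1.54) × 459×10^-6 = 1.324×10^-5 mol/kg
α₀ = 1/(1 + K1/[H⁺] + K1K2/[H⁺]²) = 1/(1 + 10^+2.22 + 10^+1.26) = 0.005401
DIC = [CO2*]/α₀ = 1.324×10^-5 / 0.005401 = 2.45 mmol/kg

DIC = 2.45 mmol/kg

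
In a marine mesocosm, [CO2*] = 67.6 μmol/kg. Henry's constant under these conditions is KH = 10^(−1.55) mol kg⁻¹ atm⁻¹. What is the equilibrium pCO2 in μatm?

pCO2 = 2400 μatm

KH = 10^(−1.55) = 2.818×10^-2 mol kg⁻¹ atm⁻¹
pCO2 = [CO2*]/KH = 67.6×10^-6 / 2.818×10^-2 = 2.40×10^-3 atm = 2400 μatm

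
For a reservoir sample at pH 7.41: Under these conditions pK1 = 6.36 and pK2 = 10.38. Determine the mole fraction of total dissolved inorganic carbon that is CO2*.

α₀ = 0.0818

α₀ = 1 / (1 + K1/[H⁺] + K1K2/[H⁺]²) = 1 / (1 + 10^+1.05 + 10^-1.92)
   = 1 / (1 + 11.220 + 0.012023) = 1/12.232 = 0.08175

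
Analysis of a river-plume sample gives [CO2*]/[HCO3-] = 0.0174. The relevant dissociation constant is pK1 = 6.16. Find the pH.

From K1 = [H⁺][HCO3-]/[CO2*]:  pH = pK1 − log₁₀([CO2*]/[HCO3-])
log₁₀(0.0174) = -1.759
pH = 6.16 − (-1.759) = 7.92

pH = 7.92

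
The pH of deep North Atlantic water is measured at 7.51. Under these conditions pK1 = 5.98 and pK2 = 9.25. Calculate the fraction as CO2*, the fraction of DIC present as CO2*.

α₀ = 0.0282

α₀ = 1 / (1 + K1/[H⁺] + K1K2/[H⁺]²) = 1 / (1 + 10^+1.53 + 10^-0.21)
   = 1 / (1 + 33.884 + 0.61660) = 1/35.501 = 0.02817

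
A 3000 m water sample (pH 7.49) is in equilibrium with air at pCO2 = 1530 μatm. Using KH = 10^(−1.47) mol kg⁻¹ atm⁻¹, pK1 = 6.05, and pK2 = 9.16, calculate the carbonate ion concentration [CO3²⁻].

[CO3²⁻] = 0.0305 mmol/kg

[CO2*] = KH · pCO2 = 10^(−1.47) × 1530×10^-6 = 5.184×10^-5 mol/kg
α₀ = 1/(1 + K1/[H⁺] + K1K2/[H⁺]²) = 1/(1 + 10^+1.44 + 10^-0.23) = 0.03433
DIC = [CO2*]/α₀ = 5.184×10^-5 / 0.03433 = 1.510 mmol/kg
[CO3²⁻] = α₂·DIC; α₂ = 0.02021, so [CO3²⁻] = 0.02021 × 1.510 = 0.0305 mmol/kg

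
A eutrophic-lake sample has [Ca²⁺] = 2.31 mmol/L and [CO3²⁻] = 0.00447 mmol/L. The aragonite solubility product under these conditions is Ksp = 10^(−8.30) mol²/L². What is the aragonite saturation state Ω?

Ksp = 10^(−8.30) = 5.012×10^-9
Ω = [Ca²⁺][CO3²⁻]/Ksp = (2.31×10^-3)(0.00447×10^-3) / 5.012×10^-9 = 2.06

Ω = 2.06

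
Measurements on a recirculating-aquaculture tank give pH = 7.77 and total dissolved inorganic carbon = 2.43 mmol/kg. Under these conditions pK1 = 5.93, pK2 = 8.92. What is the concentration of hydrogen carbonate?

α₁ = 1 / (1 + [H⁺]/K1 + K2/[H⁺]) = 1 / (1 + 10^-1.84 + 10^-1.15)
   = 1 / (1 + 0.014454 + 0.070795) = 1/1.0852 = 0.9214
[HCO3⁻] = α₁ × DIC = 0.9214 × 2.43 = 2.24 mmol/kg

[HCO3⁻] = 2.24 mmol/kg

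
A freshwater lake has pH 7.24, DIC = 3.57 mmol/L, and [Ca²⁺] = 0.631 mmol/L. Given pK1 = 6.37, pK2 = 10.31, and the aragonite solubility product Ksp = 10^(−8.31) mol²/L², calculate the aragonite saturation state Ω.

α₂ = 1 / (1 + [H⁺]/K2 + [H⁺]²/(K1K2)) = 1 / (1 + 10^+3.07 + 10^+2.20)
   = 1 / (1 + 1174.9 + 158.49) = 1/1334.4 = 0.0007494
[CO3²⁻] = α₂ × DIC = 0.0007494 × 3.57 = 0.002675 mmol/L = 2.675 μmol/L
Ksp = 10^(−8.31) = 4.898×10^-9
Ω = [Ca²⁺][CO3²⁻]/Ksp = (0.631×10^-3)(2.675×10^-6) / 4.898×10^-9 = 0.345

Ω = 0.345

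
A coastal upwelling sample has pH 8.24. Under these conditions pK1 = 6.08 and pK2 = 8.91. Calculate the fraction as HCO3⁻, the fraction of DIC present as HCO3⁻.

α₁ = 0.819

α₁ = 1 / (1 + [H⁺]/K1 + K2/[H⁺]) = 1 / (1 + 10^-2.16 + 10^-0.67)
   = 1 / (1 + 0.0069183 + 0.21380) = 1/1.2207 = 0.8192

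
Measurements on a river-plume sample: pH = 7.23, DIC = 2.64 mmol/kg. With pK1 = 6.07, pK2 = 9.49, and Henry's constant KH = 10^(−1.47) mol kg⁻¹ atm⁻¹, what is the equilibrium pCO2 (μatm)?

α₀ = 1 / (1 + K1/[H⁺] + K1K2/[H⁺]²) = 1 / (1 + 10^+1.16 + 10^-1.10)
   = 1 / (1 + 14.454 + 0.079433) = 1/15.534 = 0.06438
[CO2*] = α₀ × DIC = 0.06438 × 2.64 = 0.1700 mmol/kg
pCO2 = [CO2*]/KH = 1.700×10^-4 / 3.388×10^-2 = 5020 μatm

pCO2 = 5020 μatm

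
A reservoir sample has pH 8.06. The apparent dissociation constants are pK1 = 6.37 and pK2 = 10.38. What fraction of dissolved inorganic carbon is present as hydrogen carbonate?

α₁ = 1 / (1 + [H⁺]/K1 + K2/[H⁺]) = 1 / (1 + 10^-1.69 + 10^-2.32)
   = 1 / (1 + 0.020417 + 0.0047863) = 1/1.0252 = 0.9754

α₁ = 0.975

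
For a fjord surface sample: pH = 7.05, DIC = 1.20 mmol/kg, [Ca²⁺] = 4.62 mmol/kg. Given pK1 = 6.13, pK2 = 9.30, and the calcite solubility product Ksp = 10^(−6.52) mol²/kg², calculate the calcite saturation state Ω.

Ω = 0.0917

α₂ = 1 / (1 + [H⁺]/K2 + [H⁺]²/(K1K2)) = 1 / (1 + 10^+2.25 + 10^+1.33)
   = 1 / (1 + 177.83 + 21.380) = 1/200.21 = 0.004995
[CO3²⁻] = α₂ × DIC = 0.004995 × 1.20 = 0.005994 mmol/kg = 5.994 μmol/kg
Ksp = 10^(−6.52) = 3.020×10^-7
Ω = [Ca²⁺][CO3²⁻]/Ksp = (4.62×10^-3)(5.994×10^-6) / 3.020×10^-7 = 0.0917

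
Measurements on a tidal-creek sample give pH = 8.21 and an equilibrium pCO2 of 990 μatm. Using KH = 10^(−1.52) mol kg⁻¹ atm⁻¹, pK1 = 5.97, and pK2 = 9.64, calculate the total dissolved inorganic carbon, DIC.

DIC = 5.42 mmol/kg

[CO2*] = KH · pCO2 = 10^(−1.52) × 990×10^-6 = 2.990×10^-5 mol/kg
α₀ = 1/(1 + K1/[H⁺] + K1K2/[H⁺]²) = 1/(1 + 10^+2.24 + 10^+0.81) = 0.005518
DIC = [CO2*]/α₀ = 2.990×10^-5 / 0.005518 = 5.42 mmol/kg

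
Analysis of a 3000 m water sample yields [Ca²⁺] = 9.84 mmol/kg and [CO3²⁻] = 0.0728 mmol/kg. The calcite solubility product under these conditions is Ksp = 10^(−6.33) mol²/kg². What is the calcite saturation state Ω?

Ksp = 10^(−6.33) = 4.677×10^-7
Ω = [Ca²⁺][CO3²⁻]/Ksp = (9.84×10^-3)(0.0728×10^-3) / 4.677×10^-7 = 1.53

Ω = 1.53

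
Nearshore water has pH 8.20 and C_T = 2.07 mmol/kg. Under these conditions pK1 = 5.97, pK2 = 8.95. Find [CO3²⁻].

[CO3²⁻] = 0.311 mmol/kg

α₂ = 1 / (1 + [H⁺]/K2 + [H⁺]²/(K1K2)) = 1 / (1 + 10^+0.75 + 10^-1.48)
   = 1 / (1 + 5.6234 + 0.033113) = 1/6.6565 = 0.1502
[CO3²⁻] = α₂ × DIC = 0.1502 × 2.07 = 0.311 mmol/kg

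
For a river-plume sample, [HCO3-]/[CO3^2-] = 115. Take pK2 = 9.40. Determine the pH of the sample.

From K2 = [H⁺][CO3^2-]/[HCO3-]:  pH = pK2 − log₁₀([HCO3-]/[CO3^2-])
log₁₀(115) = +2.061
pH = 9.40 − (+2.061) = 7.34

pH = 7.34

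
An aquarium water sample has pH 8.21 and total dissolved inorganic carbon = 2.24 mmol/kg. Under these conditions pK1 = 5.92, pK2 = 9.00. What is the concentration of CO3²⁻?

[CO3²⁻] = 0.311 mmol/kg

α₂ = 1 / (1 + [H⁺]/K2 + [H⁺]²/(K1K2)) = 1 / (1 + 10^+0.79 + 10^-1.50)
   = 1 / (1 + 6.1660 + 0.031623) = 1/7.1976 = 0.1389
[CO3²⁻] = α₂ × DIC = 0.1389 × 2.24 = 0.311 mmol/kg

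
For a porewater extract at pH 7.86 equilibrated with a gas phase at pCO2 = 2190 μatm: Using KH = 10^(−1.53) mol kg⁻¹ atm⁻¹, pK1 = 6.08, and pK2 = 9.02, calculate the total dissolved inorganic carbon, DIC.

[CO2*] = KH · pCO2 = 10^(−1.53) × 2190×10^-6 = 6.463×10^-5 mol/kg
α₀ = 1/(1 + K1/[H⁺] + K1K2/[H⁺]²) = 1/(1 + 10^+1.78 + 10^+0.62) = 0.01528
DIC = [CO2*]/α₀ = 6.463×10^-5 / 0.01528 = 4.23 mmol/kg

DIC = 4.23 mmol/kg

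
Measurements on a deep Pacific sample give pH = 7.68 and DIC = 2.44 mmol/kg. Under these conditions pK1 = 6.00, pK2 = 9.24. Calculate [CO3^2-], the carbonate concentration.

α₂ = 1 / (1 + [H⁺]/K2 + [H⁺]²/(K1K2)) = 1 / (1 + 10^+1.56 + 10^-0.12)
   = 1 / (1 + 36.308 + 0.75858) = 1/38.066 = 0.02627
[CO3²⁻] = α₂ × DIC = 0.02627 × 2.44 = 0.0641 mmol/kg

[CO3²⁻] = 0.0641 mmol/kg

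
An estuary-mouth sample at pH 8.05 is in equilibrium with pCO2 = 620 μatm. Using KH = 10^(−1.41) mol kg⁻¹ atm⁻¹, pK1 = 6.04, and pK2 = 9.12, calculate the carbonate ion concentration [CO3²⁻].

[CO2*] = KH · pCO2 = 10^(−1.41) × 620×10^-6 = 2.412×10^-5 mol/kg
α₀ = 1/(1 + K1/[H⁺] + K1K2/[H⁺]²) = 1/(1 + 10^+2.01 + 10^+0.94) = 0.008925
DIC = [CO2*]/α₀ = 2.412×10^-5 / 0.008925 = 2.702 mmol/kg
[CO3²⁻] = α₂·DIC; α₂ = 0.07774, so [CO3²⁻] = 0.07774 × 2.702 = 0.210 mmol/kg

[CO3²⁻] = 0.210 mmol/kg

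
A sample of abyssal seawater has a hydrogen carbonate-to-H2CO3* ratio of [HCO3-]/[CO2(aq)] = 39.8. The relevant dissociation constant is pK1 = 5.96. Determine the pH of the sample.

From K1 = [H⁺][HCO3-]/[CO2(aq)]:  pH = pK1 + log₁₀([HCO3-]/[CO2(aq)])
log₁₀(39.8) = +1.600
pH = 5.96 + (+1.600) = 7.56

pH = 7.56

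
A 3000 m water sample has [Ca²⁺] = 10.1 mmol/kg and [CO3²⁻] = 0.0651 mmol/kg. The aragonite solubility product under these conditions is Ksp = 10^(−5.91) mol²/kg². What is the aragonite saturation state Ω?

Ω = 0.534

Ksp = 10^(−5.91) = 1.230×10^-6
Ω = [Ca²⁺][CO3²⁻]/Ksp = (10.1×10^-3)(0.0651×10^-3) / 1.230×10^-6 = 0.534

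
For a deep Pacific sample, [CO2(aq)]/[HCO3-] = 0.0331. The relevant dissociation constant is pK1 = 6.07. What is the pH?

From K1 = [H⁺][HCO3-]/[CO2(aq)]:  pH = pK1 − log₁₀([CO2(aq)]/[HCO3-])
log₁₀(0.0331) = -1.480
pH = 6.07 − (-1.480) = 7.55

pH = 7.55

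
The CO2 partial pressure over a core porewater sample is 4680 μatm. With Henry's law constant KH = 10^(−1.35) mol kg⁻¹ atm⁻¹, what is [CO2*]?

KH = 10^(−1.35) = 4.467×10^-2 mol kg⁻¹ atm⁻¹
[CO2*] = KH · pCO2 = 4.467×10^-2 × 4680×10^-6 atm = 2.09×10^-4 mol/kg

[CO2*] = 209 μmol/kg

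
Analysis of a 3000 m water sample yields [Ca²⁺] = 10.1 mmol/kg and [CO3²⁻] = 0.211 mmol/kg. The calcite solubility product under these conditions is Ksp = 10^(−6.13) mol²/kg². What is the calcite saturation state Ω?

Ω = 2.87

Ksp = 10^(−6.13) = 7.413×10^-7
Ω = [Ca²⁺][CO3²⁻]/Ksp = (10.1×10^-3)(0.211×10^-3) / 7.413×10^-7 = 2.87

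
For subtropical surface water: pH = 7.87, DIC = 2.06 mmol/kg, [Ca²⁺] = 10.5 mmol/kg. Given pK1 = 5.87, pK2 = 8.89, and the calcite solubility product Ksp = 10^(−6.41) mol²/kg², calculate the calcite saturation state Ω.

α₂ = 1 / (1 + [H⁺]/K2 + [H⁺]²/(K1K2)) = 1 / (1 + 10^+1.02 + 10^-0.98)
   = 1 / (1 + 10.471 + 0.10471) = 1/11.576 = 0.08639
[CO3²⁻] = α₂ × DIC = 0.08639 × 2.06 = 0.1780 mmol/kg
Ksp = 10^(−6.41) = 3.890×10^-7
Ω = [Ca²⁺][CO3²⁻]/Ksp = (10.5×10^-3)(1.780×10^-4) / 3.890×10^-7 = 4.80

Ω = 4.80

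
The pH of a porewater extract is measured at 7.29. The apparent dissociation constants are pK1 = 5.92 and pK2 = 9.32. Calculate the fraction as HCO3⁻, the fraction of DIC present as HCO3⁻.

α₁ = 0.951

α₁ = 1 / (1 + [H⁺]/K1 + K2/[H⁺]) = 1 / (1 + 10^-1.37 + 10^-2.03)
   = 1 / (1 + 0.042658 + 0.0093325) = 1/1.0520 = 0.9506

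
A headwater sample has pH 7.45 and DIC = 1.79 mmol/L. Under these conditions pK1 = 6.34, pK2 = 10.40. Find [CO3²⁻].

α₂ = 1 / (1 + [H⁺]/K2 + [H⁺]²/(K1K2)) = 1 / (1 + 10^+2.95 + 10^+1.84)
   = 1 / (1 + 891.25 + 69.183) = 1/961.43 = 0.001040
[CO3²⁻] = α₂ × DIC = 0.001040 × 1.79 = 0.00186 mmol/L = 1.86 μmol/L

[CO3²⁻] = 1.86 μmol/L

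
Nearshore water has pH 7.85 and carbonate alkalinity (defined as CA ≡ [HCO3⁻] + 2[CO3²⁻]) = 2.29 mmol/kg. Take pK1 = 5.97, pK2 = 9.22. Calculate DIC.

DIC = 2.23 mmol/kg

CA = [HCO3⁻] + 2[CO3²⁻] = (α₁ + 2α₂)·DIC
At pH 7.85: [H⁺]/K1 = 10^-1.88 = 0.013183, K2/[H⁺] = 10^-1.37 = 0.042658
α₁ = 1/(1 + 0.013183 + 0.042658) = 1/1.0558 = 0.9471; α₂ = α₁·K2/[H⁺] = 0.04040
α₁ + 2α₂ = 1.0279
DIC = CA / (α₁ + 2α₂) = 2.29 / 1.0279 = 2.23 mmol/kg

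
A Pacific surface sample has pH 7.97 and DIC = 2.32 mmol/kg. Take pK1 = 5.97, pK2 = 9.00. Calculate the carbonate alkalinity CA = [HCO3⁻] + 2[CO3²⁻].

CA = 2.50 mmol/kg

CA = [HCO3⁻] + 2[CO3²⁻] = (α₁ + 2α₂)·DIC
At pH 7.97: [H⁺]/K1 = 10^-2.00 = 0.010000, K2/[H⁺] = 10^-1.03 = 0.093325
α₁ = 1/(1 + 0.010000 + 0.093325) = 1/1.1033 = 0.9064; α₂ = α₁·K2/[H⁺] = 0.08459
α₁ + 2α₂ = 1.0755
CA = 1.0755 × 2.32 = 2.50 mmol/kg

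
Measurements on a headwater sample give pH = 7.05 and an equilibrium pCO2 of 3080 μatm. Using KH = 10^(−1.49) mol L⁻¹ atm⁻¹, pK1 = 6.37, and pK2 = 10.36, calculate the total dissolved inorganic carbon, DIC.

[CO2*] = KH · pCO2 = 10^(−1.49) × 3080×10^-6 = 9.967×10^-5 mol/L
α₀ = 1/(1 + K1/[H⁺] + K1K2/[H⁺]²) = 1/(1 + 10^+0.68 + 10^-2.63) = 0.1728
DIC = [CO2*]/α₀ = 9.967×10^-5 / 0.1728 = 0.577 mmol/L

DIC = 0.577 mmol/L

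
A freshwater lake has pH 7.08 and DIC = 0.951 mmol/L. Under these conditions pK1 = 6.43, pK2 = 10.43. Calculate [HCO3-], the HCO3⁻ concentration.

α₁ = 1 / (1 + [H⁺]/K1 + K2/[H⁺]) = 1 / (1 + 10^-0.65 + 10^-3.35)
   = 1 / (1 + 0.22387 + 0.00044668) = 1/1.2243 = 0.8168
[HCO3⁻] = α₁ × DIC = 0.8168 × 0.951 = 0.777 mmol/L

[HCO3⁻] = 0.777 mmol/L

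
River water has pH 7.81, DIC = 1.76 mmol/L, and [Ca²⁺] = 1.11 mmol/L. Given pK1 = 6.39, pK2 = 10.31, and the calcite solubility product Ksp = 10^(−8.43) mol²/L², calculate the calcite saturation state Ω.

Ω = 1.60

α₂ = 1 / (1 + [H⁺]/K2 + [H⁺]²/(K1K2)) = 1 / (1 + 10^+2.50 + 10^+1.08)
   = 1 / (1 + 316.23 + 12.023) = 1/329.25 = 0.003037
[CO3²⁻] = α₂ × DIC = 0.003037 × 1.76 = 0.005345 mmol/L = 5.345 μmol/L
Ksp = 10^(−8.43) = 3.715×10^-9
Ω = [Ca²⁺][CO3²⁻]/Ksp = (1.11×10^-3)(5.345×10^-6) / 3.715×10^-9 = 1.60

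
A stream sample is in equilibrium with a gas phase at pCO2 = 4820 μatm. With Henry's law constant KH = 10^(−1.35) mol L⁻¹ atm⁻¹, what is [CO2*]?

KH = 10^(−1.35) = 4.467×10^-2 mol L⁻¹ atm⁻¹
[CO2*] = KH · pCO2 = 4.467×10^-2 × 4820×10^-6 atm = 2.15×10^-4 mol/L

[CO2*] = 215 μmol/L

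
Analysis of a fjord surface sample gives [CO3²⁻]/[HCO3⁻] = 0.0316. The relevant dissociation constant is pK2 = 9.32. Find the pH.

pH = 7.82

From K2 = [H⁺][CO3²⁻]/[HCO3⁻]:  pH = pK2 + log₁₀([CO3²⁻]/[HCO3⁻])
log₁₀(0.0316) = -1.500
pH = 9.32 + (-1.500) = 7.82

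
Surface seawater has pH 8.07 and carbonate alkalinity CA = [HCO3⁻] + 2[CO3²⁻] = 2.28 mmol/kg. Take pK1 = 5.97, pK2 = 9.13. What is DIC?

DIC = 2.13 mmol/kg

CA = [HCO3⁻] + 2[CO3²⁻] = (α₁ + 2α₂)·DIC
At pH 8.07: [H⁺]/K1 = 10^-2.10 = 0.0079433, K2/[H⁺] = 10^-1.06 = 0.087096
α₁ = 1/(1 + 0.0079433 + 0.087096) = 1/1.0950 = 0.9132; α₂ = α₁·K2/[H⁺] = 0.07954
α₁ + 2α₂ = 1.0723
DIC = CA / (α₁ + 2α₂) = 2.28 / 1.0723 = 2.13 mmol/kg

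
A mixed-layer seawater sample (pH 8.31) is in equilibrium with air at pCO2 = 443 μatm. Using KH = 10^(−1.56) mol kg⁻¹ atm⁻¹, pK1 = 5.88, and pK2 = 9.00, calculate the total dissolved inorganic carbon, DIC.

DIC = 3.97 mmol/kg

[CO2*] = KH · pCO2 = 10^(−1.56) × 443×10^-6 = 1.220×10^-5 mol/kg
α₀ = 1/(1 + K1/[H⁺] + K1K2/[H⁺]²) = 1/(1 + 10^+2.43 + 10^+1.74) = 0.003076
DIC = [CO2*]/α₀ = 1.220×10^-5 / 0.003076 = 3.97 mmol/kg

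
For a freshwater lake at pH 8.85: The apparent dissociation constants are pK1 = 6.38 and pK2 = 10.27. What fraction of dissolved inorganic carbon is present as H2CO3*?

α₀ = 1 / (1 + K1/[H⁺] + K1K2/[H⁺]²) = 1 / (1 + 10^+2.47 + 10^+1.05)
   = 1 / (1 + 295.12 + 11.220) = 1/307.34 = 0.003254

α₀ = 0.00325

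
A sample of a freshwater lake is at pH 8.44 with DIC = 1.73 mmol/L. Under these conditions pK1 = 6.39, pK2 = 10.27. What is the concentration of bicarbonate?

α₁ = 1 / (1 + [H⁺]/K1 + K2/[H⁺]) = 1 / (1 + 10^-2.05 + 10^-1.83)
   = 1 / (1 + 0.0089125 + 0.014791) = 1/1.0237 = 0.9768
[HCO3⁻] = α₁ × DIC = 0.9768 × 1.73 = 1.69 mmol/L

[HCO3⁻] = 1.69 mmol/L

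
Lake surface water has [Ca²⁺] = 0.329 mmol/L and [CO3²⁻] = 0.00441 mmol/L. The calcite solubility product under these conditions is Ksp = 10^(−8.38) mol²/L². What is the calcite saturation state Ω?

Ksp = 10^(−8.38) = 4.169×10^-9
Ω = [Ca²⁺][CO3²⁻]/Ksp = (0.329×10^-3)(0.00441×10^-3) / 4.169×10^-9 = 0.348

Ω = 0.348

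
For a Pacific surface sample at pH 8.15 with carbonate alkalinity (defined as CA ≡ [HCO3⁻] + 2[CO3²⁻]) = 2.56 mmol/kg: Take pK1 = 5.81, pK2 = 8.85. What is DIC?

DIC = 2.20 mmol/kg

CA = [HCO3⁻] + 2[CO3²⁻] = (α₁ + 2α₂)·DIC
At pH 8.15: [H⁺]/K1 = 10^-2.34 = 0.0045709, K2/[H⁺] = 10^-0.70 = 0.19953
α₁ = 1/(1 + 0.0045709 + 0.19953) = 1/1.2041 = 0.8305; α₂ = α₁·K2/[H⁺] = 0.1657
α₁ + 2α₂ = 1.1619
DIC = CA / (α₁ + 2α₂) = 2.56 / 1.1619 = 2.20 mmol/kg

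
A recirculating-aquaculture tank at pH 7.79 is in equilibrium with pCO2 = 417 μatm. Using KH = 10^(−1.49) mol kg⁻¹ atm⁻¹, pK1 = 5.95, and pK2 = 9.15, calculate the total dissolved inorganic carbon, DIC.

DIC = 0.988 mmol/kg

[CO2*] = KH · pCO2 = 10^(−1.49) × 417×10^-6 = 1.349×10^-5 mol/kg
α₀ = 1/(1 + K1/[H⁺] + K1K2/[H⁺]²) = 1/(1 + 10^+1.84 + 10^+0.48) = 0.01366
DIC = [CO2*]/α₀ = 1.349×10^-5 / 0.01366 = 0.988 mmol/kg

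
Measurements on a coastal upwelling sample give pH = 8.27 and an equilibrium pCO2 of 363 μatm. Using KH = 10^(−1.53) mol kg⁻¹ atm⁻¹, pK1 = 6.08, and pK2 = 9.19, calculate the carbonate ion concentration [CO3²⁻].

[CO2*] = KH · pCO2 = 10^(−1.53) × 363×10^-6 = 1.071×10^-5 mol/kg
α₀ = 1/(1 + K1/[H⁺] + K1K2/[H⁺]²) = 1/(1 + 10^+2.19 + 10^+1.27) = 0.005731
DIC = [CO2*]/α₀ = 1.071×10^-5 / 0.005731 = 1.869 mmol/kg
[CO3²⁻] = α₂·DIC; α₂ = 0.1067, so [CO3²⁻] = 0.1067 × 1.869 = 0.199 mmol/kg

[CO3²⁻] = 0.199 mmol/kg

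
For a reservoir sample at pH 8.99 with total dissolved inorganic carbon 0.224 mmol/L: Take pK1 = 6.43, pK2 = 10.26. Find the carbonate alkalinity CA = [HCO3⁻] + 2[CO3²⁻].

CA = [HCO3⁻] + 2[CO3²⁻] = (α₁ + 2α₂)·DIC
At pH 8.99: [H⁺]/K1 = 10^-2.56 = 0.0027542, K2/[H⁺] = 10^-1.27 = 0.053703
α₁ = 1/(1 + 0.0027542 + 0.053703) = 1/1.0565 = 0.9466; α₂ = α₁·K2/[H⁺] = 0.05083
α₁ + 2α₂ = 1.0482
CA = 1.0482 × 0.224 = 0.235 mmol/L

CA = 0.235 mmol/L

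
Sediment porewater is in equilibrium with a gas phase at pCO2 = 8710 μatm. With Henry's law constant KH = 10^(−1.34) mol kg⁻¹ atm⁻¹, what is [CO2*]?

KH = 10^(−1.34) = 4.571×10^-2 mol kg⁻¹ atm⁻¹
[CO2*] = KH · pCO2 = 4.571×10^-2 × 8710×10^-6 atm = 3.98×10^-4 mol/kg

[CO2*] = 398 μmol/kg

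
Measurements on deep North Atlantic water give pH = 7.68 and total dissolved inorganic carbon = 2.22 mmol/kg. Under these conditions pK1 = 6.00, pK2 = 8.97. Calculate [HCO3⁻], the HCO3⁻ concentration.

[HCO3⁻] = 2.07 mmol/kg

α₁ = 1 / (1 + [H⁺]/K1 + K2/[H⁺]) = 1 / (1 + 10^-1.68 + 10^-1.29)
   = 1 / (1 + 0.020893 + 0.051286) = 1/1.0722 = 0.9327
[HCO3⁻] = α₁ × DIC = 0.9327 × 2.22 = 2.07 mmol/kg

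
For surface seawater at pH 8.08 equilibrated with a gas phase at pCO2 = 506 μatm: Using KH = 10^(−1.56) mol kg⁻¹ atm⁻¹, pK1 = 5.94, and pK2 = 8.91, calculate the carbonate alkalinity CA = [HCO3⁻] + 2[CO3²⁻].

CA = 2.49 mmol/kg

[CO2*] = KH · pCO2 = 10^(−1.56) × 506×10^-6 = 1.394×10^-5 mol/kg
α₀ = 1/(1 + K1/[H⁺] + K1K2/[H⁺]²) = 1/(1 + 10^+2.14 + 10^+1.31) = 0.006271
DIC = [CO2*]/α₀ = 1.394×10^-5 / 0.006271 = 2.222 mmol/kg
CA = (α₁ + 2α₂)·DIC = (0.8657 + 2×0.1280) × 2.222 = 2.49 mmol/kg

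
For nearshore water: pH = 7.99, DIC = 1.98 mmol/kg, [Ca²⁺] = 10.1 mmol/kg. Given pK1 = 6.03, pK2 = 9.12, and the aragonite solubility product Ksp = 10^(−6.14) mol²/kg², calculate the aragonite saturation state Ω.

Ω = 1.89

α₂ = 1 / (1 + [H⁺]/K2 + [H⁺]²/(K1K2)) = 1 / (1 + 10^+1.13 + 10^-0.83)
   = 1 / (1 + 13.490 + 0.14791) = 1/14.638 = 0.06832
[CO3²⁻] = α₂ × DIC = 0.06832 × 1.98 = 0.1353 mmol/kg
Ksp = 10^(−6.14) = 7.244×10^-7
Ω = [Ca²⁺][CO3²⁻]/Ksp = (10.1×10^-3)(1.353×10^-4) / 7.244×10^-7 = 1.89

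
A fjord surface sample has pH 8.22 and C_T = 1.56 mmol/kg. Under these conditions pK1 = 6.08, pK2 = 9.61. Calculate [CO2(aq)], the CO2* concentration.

[CO2*] = 10.8 μmol/kg

α₀ = 1 / (1 + K1/[H⁺] + K1K2/[H⁺]²) = 1 / (1 + 10^+2.14 + 10^+0.75)
   = 1 / (1 + 138.04 + 5.6234) = 1/144.66 = 0.006913
[CO2*] = α₀ × DIC = 0.006913 × 1.56 = 0.0108 mmol/kg = 10.8 μmol/kg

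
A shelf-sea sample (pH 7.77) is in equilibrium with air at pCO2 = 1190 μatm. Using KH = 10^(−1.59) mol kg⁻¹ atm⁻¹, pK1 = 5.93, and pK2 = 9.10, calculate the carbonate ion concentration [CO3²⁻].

[CO2*] = KH · pCO2 = 10^(−1.59) × 1190×10^-6 = 3.059×10^-5 mol/kg
α₀ = 1/(1 + K1/[H⁺] + K1K2/[H⁺]²) = 1/(1 + 10^+1.84 + 10^+0.51) = 0.01362
DIC = [CO2*]/α₀ = 3.059×10^-5 / 0.01362 = 2.246 mmol/kg
[CO3²⁻] = α₂·DIC; α₂ = 0.04407, so [CO3²⁻] = 0.04407 × 2.246 = 0.0990 mmol/kg

[CO3²⁻] = 0.0990 mmol/kg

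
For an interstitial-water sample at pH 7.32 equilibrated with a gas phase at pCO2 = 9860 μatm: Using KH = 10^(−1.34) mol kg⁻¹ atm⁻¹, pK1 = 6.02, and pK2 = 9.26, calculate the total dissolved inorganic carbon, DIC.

DIC = 9.55 mmol/kg

[CO2*] = KH · pCO2 = 10^(−1.34) × 9860×10^-6 = 4.507×10^-4 mol/kg
α₀ = 1/(1 + K1/[H⁺] + K1K2/[H⁺]²) = 1/(1 + 10^+1.30 + 10^-0.64) = 0.04721
DIC = [CO2*]/α₀ = 4.507×10^-4 / 0.04721 = 9.55 mmol/kg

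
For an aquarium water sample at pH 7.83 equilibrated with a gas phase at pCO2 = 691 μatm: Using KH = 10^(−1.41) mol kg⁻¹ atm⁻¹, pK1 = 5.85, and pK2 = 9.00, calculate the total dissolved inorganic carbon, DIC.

DIC = 2.77 mmol/kg

[CO2*] = KH · pCO2 = 10^(−1.41) × 691×10^-6 = 2.688×10^-5 mol/kg
α₀ = 1/(1 + K1/[H⁺] + K1K2/[H⁺]²) = 1/(1 + 10^+1.98 + 10^+0.81) = 0.009713
DIC = [CO2*]/α₀ = 2.688×10^-5 / 0.009713 = 2.77 mmol/kg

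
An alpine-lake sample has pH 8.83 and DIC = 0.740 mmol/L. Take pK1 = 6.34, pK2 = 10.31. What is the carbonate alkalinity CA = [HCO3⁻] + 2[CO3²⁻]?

CA = 0.761 mmol/L

CA = [HCO3⁻] + 2[CO3²⁻] = (α₁ + 2α₂)·DIC
At pH 8.83: [H⁺]/K1 = 10^-2.49 = 0.0032359, K2/[H⁺] = 10^-1.48 = 0.033113
α₁ = 1/(1 + 0.0032359 + 0.033113) = 1/1.0363 = 0.9649; α₂ = α₁·K2/[H⁺] = 0.03195
α₁ + 2α₂ = 1.0288
CA = 1.0288 × 0.740 = 0.761 mmol/L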